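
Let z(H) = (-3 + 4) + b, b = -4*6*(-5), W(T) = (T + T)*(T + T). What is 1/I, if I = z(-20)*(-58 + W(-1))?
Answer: -1/6534 ≈ -0.00015305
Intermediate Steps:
W(T) = 4*T² (W(T) = (2*T)*(2*T) = 4*T²)
b = 120 (b = -24*(-5) = 120)
z(H) = 121 (z(H) = (-3 + 4) + 120 = 1 + 120 = 121)
I = -6534 (I = 121*(-58 + 4*(-1)²) = 121*(-58 + 4*1) = 121*(-58 + 4) = 121*(-54) = -6534)
1/I = 1/(-6534) = -1/6534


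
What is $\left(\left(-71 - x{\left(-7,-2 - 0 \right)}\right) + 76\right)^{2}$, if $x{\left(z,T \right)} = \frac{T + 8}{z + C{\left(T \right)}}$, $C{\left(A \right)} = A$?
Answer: $\frac{289}{9} \approx 32.111$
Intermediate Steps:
$x{\left(z,T \right)} = \frac{8 + T}{T + z}$ ($x{\left(z,T \right)} = \frac{T + 8}{z + T} = \frac{8 + T}{T + z}$)
$\left(\left(-71 - x{\left(-7,-2 - 0 \right)}\right) + 76\right)^{2} = \left(\left(-71 - \frac{8 - 2}{\left(-2 - 0\right) - 7}\right) + 76\right)^{2} = \left(\left(-71 - \frac{8 + \left(-2 + 0\right)}{\left(-2 + 0\right) - 7}\right) + 76\right)^{2} = \left(\left(-71 - \frac{8 - 2}{-2 - 7}\right) + 76\right)^{2} = \left(\left(-71 - \frac{1}{-9} \cdot 6\right) + 76\right)^{2} = \left(\left(-71 - \left(- \frac{1}{9}\right) 6\right) + 76\right)^{2} = \left(\left(-71 - - \frac{2}{3}\right) + 76\right)^{2} = \left(\left(-71 + \frac{2}{3}\right) + 76\right)^{2} = \left(- \frac{211}{3} + 76\right)^{2} = \left(\frac{17}{3}\right)^{2} = \frac{289}{9}$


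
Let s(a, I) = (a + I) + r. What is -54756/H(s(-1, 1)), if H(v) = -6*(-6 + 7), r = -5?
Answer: 9126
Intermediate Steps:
s(a, I) = -5 + I + a (s(a, I) = (a + I) - 5 = (I + a) - 5 = -5 + I + a)
H(v) = -6 (H(v) = -6*1 = -6)
-54756/H(s(-1, 1)) = -54756/(-6) = -54756*(-⅙) = 9126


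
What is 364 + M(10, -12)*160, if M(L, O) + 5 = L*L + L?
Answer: 17164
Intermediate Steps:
M(L, O) = -5 + L + L**2 (M(L, O) = -5 + (L*L + L) = -5 + (L**2 + L) = -5 + (L + L**2) = -5 + L + L**2)
364 + M(10, -12)*160 = 364 + (-5 + 10 + 10**2)*160 = 364 + (-5 + 10 + 100)*160 = 364 + 105*160 = 364 + 16800 = 17164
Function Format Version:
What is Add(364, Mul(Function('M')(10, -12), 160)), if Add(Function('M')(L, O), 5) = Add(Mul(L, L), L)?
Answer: 17164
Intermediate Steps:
Function('M')(L, O) = Add(-5, L, Pow(L, 2)) (Function('M')(L, O) = Add(-5, Add(Mul(L, L), L)) = Add(-5, Add(Pow(L, 2), L)) = Add(-5, Add(L, Pow(L, 2))) = Add(-5, L, Pow(L, 2)))
Add(364, Mul(Function('M')(10, -12), 160)) = Add(364, Mul(Add(-5, 10, Pow(10, 2)), 160)) = Add(364, Mul(Add(-5, 10, 100), 160)) = Add(364, Mul(105, 160)) = Add(364, 16800) = 17164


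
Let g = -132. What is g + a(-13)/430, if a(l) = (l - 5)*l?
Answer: -28263/215 ≈ -131.46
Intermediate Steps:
a(l) = l*(-5 + l) (a(l) = (-5 + l)*l = l*(-5 + l))
g + a(-13)/430 = -132 + (-13*(-5 - 13))/430 = -132 + (-13*(-18))/430 = -132 + (1/430)*234 = -132 + 117/215 = -28263/215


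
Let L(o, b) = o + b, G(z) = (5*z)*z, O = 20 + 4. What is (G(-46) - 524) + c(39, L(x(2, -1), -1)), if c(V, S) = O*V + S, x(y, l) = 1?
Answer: 10992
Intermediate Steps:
O = 24
G(z) = 5*z²
L(o, b) = b + o
c(V, S) = S + 24*V (c(V, S) = 24*V + S = S + 24*V)
(G(-46) - 524) + c(39, L(x(2, -1), -1)) = (5*(-46)² - 524) + ((-1 + 1) + 24*39) = (5*2116 - 524) + (0 + 936) = (10580 - 524) + 936 = 10056 + 936 = 10992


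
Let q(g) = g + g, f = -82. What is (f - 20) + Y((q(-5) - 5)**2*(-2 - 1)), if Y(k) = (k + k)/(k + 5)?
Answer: -6699/67 ≈ -99.985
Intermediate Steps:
q(g) = 2*g
Y(k) = 2*k/(5 + k) (Y(k) = (2*k)/(5 + k) = 2*k/(5 + k))
(f - 20) + Y((q(-5) - 5)**2*(-2 - 1)) = (-82 - 20) + 2*((2*(-5) - 5)**2*(-2 - 1))/(5 + (2*(-5) - 5)**2*(-2 - 1)) = -102 + 2*((-10 - 5)**2*(-3))/(5 + (-10 - 5)**2*(-3)) = -102 + 2*((-15)**2*(-3))/(5 + (-15)**2*(-3)) = -102 + 2*(225*(-3))/(5 + 225*(-3)) = -102 + 2*(-675)/(5 - 675) = -102 + 2*(-675)/(-670) = -102 + 2*(-675)*(-1/670) = -102 + 135/67 = -6699/67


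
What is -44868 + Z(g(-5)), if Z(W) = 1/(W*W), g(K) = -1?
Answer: -44867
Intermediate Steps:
Z(W) = W⁻² (Z(W) = 1/(W²) = W⁻²)
-44868 + Z(g(-5)) = -44868 + (-1)⁻² = -44868 + 1 = -44867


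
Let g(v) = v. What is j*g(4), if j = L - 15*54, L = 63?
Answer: -2988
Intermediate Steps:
j = -747 (j = 63 - 15*54 = 63 - 810 = -747)
j*g(4) = -747*4 = -2988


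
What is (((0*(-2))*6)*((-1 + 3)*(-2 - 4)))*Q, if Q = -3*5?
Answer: 0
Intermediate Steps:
Q = -15
(((0*(-2))*6)*((-1 + 3)*(-2 - 4)))*Q = (((0*(-2))*6)*((-1 + 3)*(-2 - 4)))*(-15) = ((0*6)*(2*(-6)))*(-15) = (0*(-12))*(-15) = 0*(-15) = 0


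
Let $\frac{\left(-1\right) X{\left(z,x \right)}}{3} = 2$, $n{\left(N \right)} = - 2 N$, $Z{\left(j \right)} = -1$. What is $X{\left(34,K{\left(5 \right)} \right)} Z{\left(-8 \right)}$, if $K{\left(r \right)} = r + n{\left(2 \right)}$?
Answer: $6$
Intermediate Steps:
$K{\left(r \right)} = -4 + r$ ($K{\left(r \right)} = r - 4 = -4 + r$)
$X{\left(z,x \right)} = -6$ ($X{\left(z,x \right)} = \left(-3\right) 2 = -6$)
$X{\left(34,K{\left(5 \right)} \right)} Z{\left(-8 \right)} = \left(-6\right) \left(-1\right) = 6$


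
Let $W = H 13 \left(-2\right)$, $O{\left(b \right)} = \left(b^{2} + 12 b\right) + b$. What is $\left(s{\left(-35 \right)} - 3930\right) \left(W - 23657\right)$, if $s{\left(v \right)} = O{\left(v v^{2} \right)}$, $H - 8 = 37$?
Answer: $-45624685152640$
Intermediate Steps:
$H = 45$ ($H = 8 + 37 = 45$)
$O{\left(b \right)} = b^{2} + 13 b$
$s{\left(v \right)} = v^{3} \left(13 + v^{3}\right)$ ($s{\left(v \right)} = v v^{2} \left(13 + v v^{2}\right) = v^{3} \left(13 + v^{3}\right)$)
$W = -1170$ ($W = 45 \cdot 13 \left(-2\right) = 585 \left(-2\right) = -1170$)
$\left(s{\left(-35 \right)} - 3930\right) \left(W - 23657\right) = \left(\left(-35\right)^{3} \left(13 + \left(-35\right)^{3}\right) - 3930\right) \left(-1170 - 23657\right) = \left(- 42875 \left(13 - 42875\right) - 3930\right) \left(-24827\right) = \left(\left(-42875\right) \left(-42862\right) - 3930\right) \left(-24827\right) = \left(1837708250 - 3930\right) \left(-24827\right) = 1837704320 \left(-24827\right) = -45624685152640$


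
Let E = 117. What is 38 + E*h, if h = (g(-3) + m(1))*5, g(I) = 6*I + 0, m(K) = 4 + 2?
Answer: -6982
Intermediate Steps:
m(K) = 6
g(I) = 6*I
h = -60 (h = (6*(-3) + 6)*5 = (-18 + 6)*5 = -12*5 = -60)
38 + E*h = 38 + 117*(-60) = 38 - 7020 = -6982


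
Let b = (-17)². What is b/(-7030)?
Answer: -289/7030 ≈ -0.041110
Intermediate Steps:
b = 289
b/(-7030) = 289/(-7030) = 289*(-1/7030) = -289/7030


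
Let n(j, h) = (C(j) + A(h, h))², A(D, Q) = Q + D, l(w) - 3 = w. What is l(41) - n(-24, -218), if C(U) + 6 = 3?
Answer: -192677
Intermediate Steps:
l(w) = 3 + w
A(D, Q) = D + Q
C(U) = -3 (C(U) = -6 + 3 = -3)
n(j, h) = (-3 + 2*h)² (n(j, h) = (-3 + (h + h))² = (-3 + 2*h)²)
l(41) - n(-24, -218) = (3 + 41) - (-3 + 2*(-218))² = 44 - (-3 - 436)² = 44 - 1*(-439)² = 44 - 1*192721 = 44 - 192721 = -192677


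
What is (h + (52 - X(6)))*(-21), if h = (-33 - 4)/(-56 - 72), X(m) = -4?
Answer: -151305/128 ≈ -1182.1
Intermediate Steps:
h = 37/128 (h = -37/(-128) = -37*(-1/128) = 37/128 ≈ 0.28906)
(h + (52 - X(6)))*(-21) = (37/128 + (52 - 1*(-4)))*(-21) = (37/128 + (52 + 4))*(-21) = (37/128 + 56)*(-21) = (7205/128)*(-21) = -151305/128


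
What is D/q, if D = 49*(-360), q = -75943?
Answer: 2520/10849 ≈ 0.23228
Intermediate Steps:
D = -17640
D/q = -17640/(-75943) = -17640*(-1/75943) = 2520/10849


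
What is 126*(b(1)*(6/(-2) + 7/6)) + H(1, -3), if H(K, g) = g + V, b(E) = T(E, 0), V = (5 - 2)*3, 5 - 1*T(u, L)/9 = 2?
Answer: -6231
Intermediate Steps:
T(u, L) = 27 (T(u, L) = 45 - 9*2 = 45 - 18 = 27)
V = 9 (V = 3*3 = 9)
b(E) = 27
H(K, g) = 9 + g (H(K, g) = g + 9 = 9 + g)
126*(b(1)*(6/(-2) + 7/6)) + H(1, -3) = 126*(27*(6/(-2) + 7/6)) + (9 - 3) = 126*(27*(6*(-½) + 7*(⅙))) + 6 = 126*(27*(-3 + 7/6)) + 6 = 126*(27*(-11/6)) + 6 = 126*(-99/2) + 6 = -6237 + 6 = -6231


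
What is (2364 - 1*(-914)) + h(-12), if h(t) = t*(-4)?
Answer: 3326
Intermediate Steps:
h(t) = -4*t
(2364 - 1*(-914)) + h(-12) = (2364 - 1*(-914)) - 4*(-12) = (2364 + 914) + 48 = 3278 + 48 = 3326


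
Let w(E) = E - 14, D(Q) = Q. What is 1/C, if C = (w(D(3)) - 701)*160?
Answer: -1/113920 ≈ -8.7781e-6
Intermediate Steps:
w(E) = -14 + E
C = -113920 (C = ((-14 + 3) - 701)*160 = (-11 - 701)*160 = -712*160 = -113920)
1/C = 1/(-113920) = -1/113920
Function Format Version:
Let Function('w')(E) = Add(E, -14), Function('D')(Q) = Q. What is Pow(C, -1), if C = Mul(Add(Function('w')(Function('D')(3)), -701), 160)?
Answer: Rational(-1, 113920) ≈ -8.7781e-6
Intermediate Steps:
Function('w')(E) = Add(-14, E)
C = -113920 (C = Mul(Add(Add(-14, 3), -701), 160) = Mul(Add(-11, -701), 160) = Mul(-712, 160) = -113920)
Pow(C, -1) = Pow(-113920, -1) = Rational(-1, 113920)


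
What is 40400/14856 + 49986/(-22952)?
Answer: 11541799/21310932 ≈ 0.54159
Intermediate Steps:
40400/14856 + 49986/(-22952) = 40400*(1/14856) + 49986*(-1/22952) = 5050/1857 - 24993/11476 = 11541799/21310932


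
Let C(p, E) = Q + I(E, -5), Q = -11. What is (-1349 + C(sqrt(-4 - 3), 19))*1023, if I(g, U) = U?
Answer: -1396395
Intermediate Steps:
C(p, E) = -16 (C(p, E) = -11 - 5 = -16)
(-1349 + C(sqrt(-4 - 3), 19))*1023 = (-1349 - 16)*1023 = -1365*1023 = -1396395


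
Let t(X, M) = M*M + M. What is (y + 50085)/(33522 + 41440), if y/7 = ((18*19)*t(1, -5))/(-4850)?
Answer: 24286437/36356570 ≈ 0.66801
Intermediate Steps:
t(X, M) = M + M² (t(X, M) = M² + M = M + M²)
y = -4788/485 (y = 7*(((18*19)*(-5*(1 - 5)))/(-4850)) = 7*((342*(-5*(-4)))*(-1/4850)) = 7*((342*20)*(-1/4850)) = 7*(6840*(-1/4850)) = 7*(-684/485) = -4788/485 ≈ -9.8722)
(y + 50085)/(33522 + 41440) = (-4788/485 + 50085)/(33522 + 41440) = (24286437/485)/74962 = (24286437/485)*(1/74962) = 24286437/36356570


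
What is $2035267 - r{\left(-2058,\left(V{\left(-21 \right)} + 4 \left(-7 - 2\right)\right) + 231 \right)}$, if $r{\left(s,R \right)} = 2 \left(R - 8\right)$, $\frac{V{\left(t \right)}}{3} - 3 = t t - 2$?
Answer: $2032241$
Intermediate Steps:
$V{\left(t \right)} = 3 + 3 t^{2}$ ($V{\left(t \right)} = 9 + 3 \left(t t - 2\right) = 9 + 3 \left(t^{2} - 2\right) = 9 + 3 \left(-2 + t^{2}\right) = 9 + \left(-6 + 3 t^{2}\right) = 3 + 3 t^{2}$)
$r{\left(s,R \right)} = -16 + 2 R$ ($r{\left(s,R \right)} = 2 \left(-8 + R\right) = -16 + 2 R$)
$2035267 - r{\left(-2058,\left(V{\left(-21 \right)} + 4 \left(-7 - 2\right)\right) + 231 \right)} = 2035267 - \left(-16 + 2 \left(\left(\left(3 + 3 \left(-21\right)^{2}\right) + 4 \left(-7 - 2\right)\right) + 231\right)\right) = 2035267 - \left(-16 + 2 \left(\left(\left(3 + 3 \cdot 441\right) + 4 \left(-9\right)\right) + 231\right)\right) = 2035267 - \left(-16 + 2 \left(\left(\left(3 + 1323\right) - 36\right) + 231\right)\right) = 2035267 - \left(-16 + 2 \left(\left(1326 - 36\right) + 231\right)\right) = 2035267 - \left(-16 + 2 \left(1290 + 231\right)\right) = 2035267 - \left(-16 + 2 \cdot 1521\right) = 2035267 - \left(-16 + 3042\right) = 2035267 - 3026 = 2032241$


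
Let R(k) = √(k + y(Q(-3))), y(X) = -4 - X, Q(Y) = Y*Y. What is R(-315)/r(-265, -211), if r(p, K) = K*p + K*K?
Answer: I*√82/50218 ≈ 0.00018032*I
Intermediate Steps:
Q(Y) = Y²
r(p, K) = K² + K*p (r(p, K) = K*p + K² = K² + K*p)
R(k) = √(-13 + k) (R(k) = √(k + (-4 - 1*(-3)²)) = √(k + (-4 - 1*9)) = √(k + (-4 - 9)) = √(k - 13) = √(-13 + k))
R(-315)/r(-265, -211) = √(-13 - 315)/((-211*(-211 - 265))) = √(-328)/((-211*(-476))) = (2*I*√82)/100436 = (2*I*√82)*(1/100436) = I*√82/50218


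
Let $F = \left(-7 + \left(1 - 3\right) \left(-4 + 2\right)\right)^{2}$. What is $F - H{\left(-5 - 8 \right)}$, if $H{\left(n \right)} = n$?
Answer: $22$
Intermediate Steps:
$F = 9$ ($F = \left(-7 - -4\right)^{2} = \left(-7 + 4\right)^{2} = \left(-3\right)^{2} = 9$)
$F - H{\left(-5 - 8 \right)} = 9 - \left(-5 - 8\right) = 9 - -13 = 9 + 13 = 22$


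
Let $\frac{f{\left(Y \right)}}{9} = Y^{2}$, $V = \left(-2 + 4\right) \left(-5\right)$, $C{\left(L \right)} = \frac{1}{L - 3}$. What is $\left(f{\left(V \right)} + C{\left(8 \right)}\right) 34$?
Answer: $\frac{153034}{5} \approx 30607.0$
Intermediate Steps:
$C{\left(L \right)} = \frac{1}{-3 + L}$
$V = -10$ ($V = 2 \left(-5\right) = -10$)
$f{\left(Y \right)} = 9 Y^{2}$
$\left(f{\left(V \right)} + C{\left(8 \right)}\right) 34 = \left(9 \left(-10\right)^{2} + \frac{1}{-3 + 8}\right) 34 = \left(9 \cdot 100 + \frac{1}{5}\right) 34 = \left(900 + \frac{1}{5}\right) 34 = \frac{4501}{5} \cdot 34 = \frac{153034}{5}$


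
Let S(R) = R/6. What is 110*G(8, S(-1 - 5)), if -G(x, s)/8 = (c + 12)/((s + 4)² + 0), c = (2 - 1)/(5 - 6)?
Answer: -9680/9 ≈ -1075.6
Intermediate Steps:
c = -1 (c = 1/(-1) = 1*(-1) = -1)
S(R) = R/6 (S(R) = R*(⅙) = R/6)
G(x, s) = -88/(4 + s)² (G(x, s) = -8*(-1 + 12)/((s + 4)² + 0) = -88/((4 + s)² + 0) = -88/((4 + s)²) = -88/(4 + s)²)
110*G(8, S(-1 - 5)) = 110*(-88/(4 + (-1 - 5)/6)²) = 110*(-88/(4 + (⅙)*(-6))²) = 110*(-88/(4 - 1)²) = 110*(-88/3²) = 110*(-88*⅑) = 110*(-88/9) = -9680/9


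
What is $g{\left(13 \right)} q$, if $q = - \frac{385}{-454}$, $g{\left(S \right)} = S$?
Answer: $\frac{5005}{454} \approx 11.024$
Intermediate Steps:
$q = \frac{385}{454}$ ($q = \left(-385\right) \left(- \frac{1}{454}\right) = \frac{385}{454} \approx 0.84802$)
$g{\left(13 \right)} q = 13 \cdot \frac{385}{454} = \frac{5005}{454}$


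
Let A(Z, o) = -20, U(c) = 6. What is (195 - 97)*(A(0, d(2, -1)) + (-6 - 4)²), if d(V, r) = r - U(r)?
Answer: 7840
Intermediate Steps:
d(V, r) = -6 + r (d(V, r) = r - 1*6 = r - 6 = -6 + r)
(195 - 97)*(A(0, d(2, -1)) + (-6 - 4)²) = (195 - 97)*(-20 + (-6 - 4)²) = 98*(-20 + (-10)²) = 98*(-20 + 100) = 98*80 = 7840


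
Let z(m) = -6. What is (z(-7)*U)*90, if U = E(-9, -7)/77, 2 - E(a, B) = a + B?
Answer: -9720/77 ≈ -126.23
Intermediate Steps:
E(a, B) = 2 - B - a (E(a, B) = 2 - (a + B) = 2 - (B + a) = 2 + (-B - a) = 2 - B - a)
U = 18/77 (U = (2 - 1*(-7) - 1*(-9))/77 = (2 + 7 + 9)*(1/77) = 18*(1/77) = 18/77 ≈ 0.23377)
(z(-7)*U)*90 = -6*18/77*90 = -108/77*90 = -9720/77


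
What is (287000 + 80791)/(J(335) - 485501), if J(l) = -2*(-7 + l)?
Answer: -367791/486157 ≈ -0.75653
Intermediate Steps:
J(l) = 14 - 2*l
(287000 + 80791)/(J(335) - 485501) = (287000 + 80791)/((14 - 2*335) - 485501) = 367791/((14 - 670) - 485501) = 367791/(-656 - 485501) = 367791/(-486157) = 367791*(-1/486157) = -367791/486157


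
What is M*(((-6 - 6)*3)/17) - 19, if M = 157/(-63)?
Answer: -1633/119 ≈ -13.723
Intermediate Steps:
M = -157/63 (M = 157*(-1/63) = -157/63 ≈ -2.4921)
M*(((-6 - 6)*3)/17) - 19 = -157*(-6 - 6)*3/(63*17) - 19 = -157*(-12*3)/(63*17) - 19 = -(-628)/(7*17) - 19 = -157/63*(-36/17) - 19 = 628/119 - 19 = -1633/119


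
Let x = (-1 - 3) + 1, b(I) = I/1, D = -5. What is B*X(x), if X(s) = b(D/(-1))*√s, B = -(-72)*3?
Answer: 1080*I*√3 ≈ 1870.6*I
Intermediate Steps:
b(I) = I (b(I) = I*1 = I)
x = -3 (x = -4 + 1 = -3)
B = 216 (B = -36*(-6) = 216)
X(s) = 5*√s (X(s) = (-5/(-1))*√s = (-5*(-1))*√s = 5*√s)
B*X(x) = 216*(5*√(-3)) = 216*(5*(I*√3)) = 216*(5*I*√3) = 1080*I*√3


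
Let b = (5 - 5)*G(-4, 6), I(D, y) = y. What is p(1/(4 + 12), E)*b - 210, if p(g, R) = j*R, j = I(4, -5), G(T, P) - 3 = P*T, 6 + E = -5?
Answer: -210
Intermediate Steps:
E = -11 (E = -6 - 5 = -11)
G(T, P) = 3 + P*T
j = -5
b = 0 (b = (5 - 5)*(3 + 6*(-4)) = 0*(3 - 24) = 0*(-21) = 0)
p(g, R) = -5*R
p(1/(4 + 12), E)*b - 210 = -5*(-11)*0 - 210 = 55*0 - 210 = 0 - 210 = -210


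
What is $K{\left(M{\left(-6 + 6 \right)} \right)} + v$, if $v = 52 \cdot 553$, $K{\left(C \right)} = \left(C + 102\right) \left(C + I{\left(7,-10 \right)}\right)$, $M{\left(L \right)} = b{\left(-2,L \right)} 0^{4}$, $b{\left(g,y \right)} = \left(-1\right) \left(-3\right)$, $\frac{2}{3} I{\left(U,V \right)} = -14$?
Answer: $26614$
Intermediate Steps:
$I{\left(U,V \right)} = -21$ ($I{\left(U,V \right)} = \frac{3}{2} \left(-14\right) = -21$)
$b{\left(g,y \right)} = 3$
$M{\left(L \right)} = 0$ ($M{\left(L \right)} = 3 \cdot 0^{4} = 3 \cdot 0 = 0$)
$K{\left(C \right)} = \left(-21 + C\right) \left(102 + C\right)$ ($K{\left(C \right)} = \left(C + 102\right) \left(C - 21\right) = \left(102 + C\right) \left(-21 + C\right) = \left(-21 + C\right) \left(102 + C\right)$)
$v = 28756$
$K{\left(M{\left(-6 + 6 \right)} \right)} + v = \left(-2142 + 0^{2} + 81 \cdot 0\right) + 28756 = \left(-2142 + 0 + 0\right) + 28756 = -2142 + 28756 = 26614$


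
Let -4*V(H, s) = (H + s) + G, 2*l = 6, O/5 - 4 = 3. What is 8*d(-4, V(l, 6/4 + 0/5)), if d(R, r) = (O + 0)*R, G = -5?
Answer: -1120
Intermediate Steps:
O = 35 (O = 20 + 5*3 = 20 + 15 = 35)
l = 3 (l = (½)*6 = 3)
V(H, s) = 5/4 - H/4 - s/4 (V(H, s) = -((H + s) - 5)/4 = -(-5 + H + s)/4 = 5/4 - H/4 - s/4)
d(R, r) = 35*R (d(R, r) = (35 + 0)*R = 35*R)
8*d(-4, V(l, 6/4 + 0/5)) = 8*(35*(-4)) = 8*(-140) = -1120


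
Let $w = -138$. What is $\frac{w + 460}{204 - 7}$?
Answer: $\frac{322}{197} \approx 1.6345$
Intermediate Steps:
$\frac{w + 460}{204 - 7} = \frac{-138 + 460}{204 - 7} = \frac{322}{197}$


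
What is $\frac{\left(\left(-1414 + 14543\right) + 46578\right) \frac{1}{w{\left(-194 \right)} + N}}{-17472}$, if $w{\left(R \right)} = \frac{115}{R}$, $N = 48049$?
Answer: $- \frac{5791579}{81431671776} \approx -7.1122 \cdot 10^{-5}$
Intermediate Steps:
$\frac{\left(\left(-1414 + 14543\right) + 46578\right) \frac{1}{w{\left(-194 \right)} + N}}{-17472} = \frac{\left(\left(-1414 + 14543\right) + 46578\right) \frac{1}{\frac{115}{-194} + 48049}}{-17472} = \frac{13129 + 46578}{115 \left(- \frac{1}{194}\right) + 48049} \left(- \frac{1}{17472}\right) = \frac{59707}{- \frac{115}{194} + 48049} \left(- \frac{1}{17472}\right) = \frac{59707}{\frac{9321391}{194}} \left(- \frac{1}{17472}\right) = 59707 \cdot \frac{194}{9321391} \left(- \frac{1}{17472}\right) = \frac{11583158}{9321391} \left(- \frac{1}{17472}\right) = - \frac{5791579}{81431671776}$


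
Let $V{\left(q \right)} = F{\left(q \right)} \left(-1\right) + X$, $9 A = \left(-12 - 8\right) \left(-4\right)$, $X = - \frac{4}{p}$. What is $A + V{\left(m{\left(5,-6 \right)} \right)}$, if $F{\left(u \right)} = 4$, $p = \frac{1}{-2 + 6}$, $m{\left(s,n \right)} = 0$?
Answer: $- \frac{100}{9} \approx -11.111$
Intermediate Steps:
$p = \frac{1}{4} \approx 0.25$
$X = -16$ ($X = - 4 \frac{1}{\frac{1}{4}} = \left(-4\right) 4 = -16$)
$A = \frac{80}{9}$ ($A = \frac{\left(-12 - 8\right) \left(-4\right)}{9} = \frac{\left(-20\right) \left(-4\right)}{9} = \frac{1}{9} \cdot 80 = \frac{80}{9} \approx 8.8889$)
$V{\left(q \right)} = -20$ ($V{\left(q \right)} = 4 \left(-1\right) - 16 = -4 - 16 = -20$)
$A + V{\left(m{\left(5,-6 \right)} \right)} = \frac{80}{9} - 20 = - \frac{100}{9}$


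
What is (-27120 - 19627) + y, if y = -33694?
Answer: -80441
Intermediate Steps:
(-27120 - 19627) + y = (-27120 - 19627) - 33694 = -46747 - 33694 = -80441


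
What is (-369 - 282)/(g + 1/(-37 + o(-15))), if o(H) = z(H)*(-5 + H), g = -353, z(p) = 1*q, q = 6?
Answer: 34069/18474 ≈ 1.8442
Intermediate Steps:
z(p) = 6 (z(p) = 1*6 = 6)
o(H) = -30 + 6*H (o(H) = 6*(-5 + H) = -30 + 6*H)
(-369 - 282)/(g + 1/(-37 + o(-15))) = (-369 - 282)/(-353 + 1/(-37 + (-30 + 6*(-15)))) = -651/(-353 + 1/(-37 + (-30 - 90))) = -651/(-353 + 1/(-37 - 120)) = -651/(-353 + 1/(-157)) = -651/(-353 - 1/157) = -651/(-55422/157) = -651*(-157/55422) = 34069/18474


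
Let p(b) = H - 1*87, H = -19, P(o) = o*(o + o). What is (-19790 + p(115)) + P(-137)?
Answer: 17642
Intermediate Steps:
P(o) = 2*o**2 (P(o) = o*(2*o) = 2*o**2)
p(b) = -106 (p(b) = -19 - 1*87 = -19 - 87 = -106)
(-19790 + p(115)) + P(-137) = (-19790 - 106) + 2*(-137)**2 = -19896 + 2*18769 = -19896 + 37538 = 17642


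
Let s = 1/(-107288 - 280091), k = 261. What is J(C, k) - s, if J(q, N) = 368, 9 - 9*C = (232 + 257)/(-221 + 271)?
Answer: 142555473/387379 ≈ 368.00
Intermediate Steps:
C = -13/150 (C = 1 - (232 + 257)/(9*(-221 + 271)) = 1 - 163/(3*50) = 1 - ⅑*489/50 = 1 - 163/150 = -13/150 ≈ -0.086667)
s = -1/387379 (s = 1/(-387379) = -1/387379 ≈ -2.5815e-6)
J(C, k) - s = 368 - 1*(-1/387379) = 368 + 1/387379 = 142555473/387379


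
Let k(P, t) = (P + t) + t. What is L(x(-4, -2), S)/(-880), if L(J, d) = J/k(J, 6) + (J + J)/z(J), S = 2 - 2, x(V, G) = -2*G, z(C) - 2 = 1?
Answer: -7/2112 ≈ -0.0033144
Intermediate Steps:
z(C) = 3 (z(C) = 2 + 1 = 3)
S = 0
k(P, t) = P + 2*t
L(J, d) = 2*J/3 + J/(12 + J) (L(J, d) = J/(J + 2*6) + (J + J)/3 = J/(J + 12) + (2*J)*(⅓) = J/(12 + J) + 2*J/3 = 2*J/3 + J/(12 + J))
L(x(-4, -2), S)/(-880) = ((-2*(-2))*(27 + 2*(-2*(-2)))/(3*(12 - 2*(-2))))/(-880) = ((⅓)*4*(27 + 2*4)/(12 + 4))*(-1/880) = ((⅓)*4*(27 + 8)/16)*(-1/880) = ((⅓)*4*(1/16)*35)*(-1/880) = (35/12)*(-1/880) = -7/2112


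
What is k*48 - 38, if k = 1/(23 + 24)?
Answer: -1738/47 ≈ -36.979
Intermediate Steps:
k = 1/47 ≈ 0.021277
k*48 - 38 = (1/47)*48 - 38 = 48/47 - 38 = -1738/47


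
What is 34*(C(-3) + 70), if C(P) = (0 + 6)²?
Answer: 3604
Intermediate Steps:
C(P) = 36 (C(P) = 6² = 36)
34*(C(-3) + 70) = 34*(36 + 70) = 34*106 = 3604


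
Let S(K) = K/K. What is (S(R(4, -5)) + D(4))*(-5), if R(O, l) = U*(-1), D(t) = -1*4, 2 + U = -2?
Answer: 15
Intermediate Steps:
U = -4 (U = -2 - 2 = -4)
D(t) = -4
R(O, l) = 4 (R(O, l) = -4*(-1) = 4)
S(K) = 1
(S(R(4, -5)) + D(4))*(-5) = (1 - 4)*(-5) = -3*(-5) = 15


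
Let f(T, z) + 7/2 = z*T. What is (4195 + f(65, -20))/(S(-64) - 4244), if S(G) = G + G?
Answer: -5783/8744 ≈ -0.66137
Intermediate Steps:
S(G) = 2*G
f(T, z) = -7/2 + T*z (f(T, z) = -7/2 + z*T = -7/2 + T*z)
(4195 + f(65, -20))/(S(-64) - 4244) = (4195 + (-7/2 + 65*(-20)))/(2*(-64) - 4244) = (4195 + (-7/2 - 1300))/(-128 - 4244) = (4195 - 2607/2)/(-4372) = (5783/2)*(-1/4372) = -5783/8744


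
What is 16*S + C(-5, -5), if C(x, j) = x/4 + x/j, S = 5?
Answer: 319/4 ≈ 79.750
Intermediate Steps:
C(x, j) = x/4 + x/j (C(x, j) = x*(¼) + x/j = x/4 + x/j)
16*S + C(-5, -5) = 16*5 + ((¼)*(-5) - 5/(-5)) = 80 + (-5/4 - 5*(-⅕)) = 80 + (-5/4 + 1) = 80 - ¼ = 319/4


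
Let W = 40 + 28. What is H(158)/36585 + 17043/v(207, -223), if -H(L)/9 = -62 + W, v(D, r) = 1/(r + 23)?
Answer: -4618653002/1355 ≈ -3.4086e+6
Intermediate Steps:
v(D, r) = 1/(23 + r)
W = 68
H(L) = -54 (H(L) = -9*(-62 + 68) = -9*6 = -54)
H(158)/36585 + 17043/v(207, -223) = -54/36585 + 17043/(1/(23 - 223)) = -54*1/36585 + 17043/(1/(-200)) = -2/1355 + 17043/(-1/200) = -2/1355 + 17043*(-200) = -2/1355 - 3408600 = -4618653002/1355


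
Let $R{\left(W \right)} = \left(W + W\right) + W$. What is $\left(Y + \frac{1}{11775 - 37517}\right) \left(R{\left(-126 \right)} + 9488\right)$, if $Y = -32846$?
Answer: $- \frac{3851351493815}{12871} \approx -2.9923 \cdot 10^{8}$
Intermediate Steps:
$R{\left(W \right)} = 3 W$ ($R{\left(W \right)} = 2 W + W = 3 W$)
$\left(Y + \frac{1}{11775 - 37517}\right) \left(R{\left(-126 \right)} + 9488\right) = \left(-32846 + \frac{1}{11775 - 37517}\right) \left(3 \left(-126\right) + 9488\right) = \left(-32846 + \frac{1}{-25742}\right) \left(-378 + 9488\right) = \left(-32846 - \frac{1}{25742}\right) 9110 = \left(- \frac{845521733}{25742}\right) 9110 = - \frac{3851351493815}{12871}$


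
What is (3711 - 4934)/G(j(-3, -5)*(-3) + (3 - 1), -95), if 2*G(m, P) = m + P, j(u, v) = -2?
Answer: 2446/87 ≈ 28.115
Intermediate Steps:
G(m, P) = P/2 + m/2 (G(m, P) = (m + P)/2 = (P + m)/2 = P/2 + m/2)
(3711 - 4934)/G(j(-3, -5)*(-3) + (3 - 1), -95) = (3711 - 4934)/((1/2)*(-95) + (-2*(-3) + (3 - 1))/2) = -1223/(-95/2 + (6 + 2)/2) = -1223/(-95/2 + (1/2)*8) = -1223/(-95/2 + 4) = -1223/(-87/2) = -1223*(-2/87) = 2446/87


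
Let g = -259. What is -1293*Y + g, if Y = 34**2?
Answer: -1494967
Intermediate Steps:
Y = 1156
-1293*Y + g = -1293*1156 - 259 = -1494708 - 259 = -1494967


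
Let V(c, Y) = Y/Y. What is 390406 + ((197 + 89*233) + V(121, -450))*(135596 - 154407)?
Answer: -393417879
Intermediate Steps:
V(c, Y) = 1
390406 + ((197 + 89*233) + V(121, -450))*(135596 - 154407) = 390406 + ((197 + 89*233) + 1)*(135596 - 154407) = 390406 + ((197 + 20737) + 1)*(-18811) = 390406 + (20934 + 1)*(-18811) = 390406 + 20935*(-18811) = 390406 - 393808285 = -393417879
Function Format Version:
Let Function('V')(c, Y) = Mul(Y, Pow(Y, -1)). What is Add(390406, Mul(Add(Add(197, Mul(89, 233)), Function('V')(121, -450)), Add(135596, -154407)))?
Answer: -393417879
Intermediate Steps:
Function('V')(c, Y) = 1
Add(390406, Mul(Add(Add(197, Mul(89, 233)), Function('V')(121, -450)), Add(135596, -154407))) = Add(390406, Mul(Add(Add(197, Mul(89, 233)), 1), Add(135596, -154407))) = Add(390406, Mul(Add(Add(197, 20737), 1), -18811)) = Add(390406, Mul(Add(20934, 1), -18811)) = Add(390406, Mul(20935, -18811)) = Add(390406, -393808285) = -393417879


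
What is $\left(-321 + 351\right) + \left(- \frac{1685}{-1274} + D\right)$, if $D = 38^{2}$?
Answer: $\frac{1879561}{1274} \approx 1475.3$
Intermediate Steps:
$D = 1444$
$\left(-321 + 351\right) + \left(- \frac{1685}{-1274} + D\right) = \left(-321 + 351\right) + \left(- \frac{1685}{-1274} + 1444\right) = 30 + \left(\left(-1685\right) \left(- \frac{1}{1274}\right) + 1444\right) = 30 + \left(\frac{1685}{1274} + 1444\right) = 30 + \frac{1841341}{1274} = \frac{1879561}{1274}$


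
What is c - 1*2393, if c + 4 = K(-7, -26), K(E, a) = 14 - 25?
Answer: -2408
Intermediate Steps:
K(E, a) = -11
c = -15 (c = -4 - 11 = -15)
c - 1*2393 = -15 - 1*2393 = -15 - 2393 = -2408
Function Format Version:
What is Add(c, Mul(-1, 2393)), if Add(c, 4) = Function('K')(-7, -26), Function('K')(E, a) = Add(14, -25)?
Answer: -2408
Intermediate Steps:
Function('K')(E, a) = -11
c = -15 (c = Add(-4, -11) = -15)
Add(c, Mul(-1, 2393)) = Add(-15, Mul(-1, 2393)) = Add(-15, -2393) = -2408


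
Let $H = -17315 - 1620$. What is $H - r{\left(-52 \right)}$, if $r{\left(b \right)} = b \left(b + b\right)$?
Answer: $-24343$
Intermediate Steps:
$r{\left(b \right)} = 2 b^{2}$ ($r{\left(b \right)} = b 2 b = 2 b^{2}$)
$H = -18935$
$H - r{\left(-52 \right)} = -18935 - 2 \left(-52\right)^{2} = -18935 - 2 \cdot 2704 = -18935 - 5408 = -24343$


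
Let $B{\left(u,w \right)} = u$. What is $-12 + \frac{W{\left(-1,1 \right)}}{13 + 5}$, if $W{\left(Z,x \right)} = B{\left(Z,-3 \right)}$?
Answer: $- \frac{217}{18} \approx -12.056$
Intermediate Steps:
$W{\left(Z,x \right)} = Z$
$-12 + \frac{W{\left(-1,1 \right)}}{13 + 5} = -12 - \frac{1}{13 + 5} = -12 - \frac{1}{18} = - \frac{217}{18}$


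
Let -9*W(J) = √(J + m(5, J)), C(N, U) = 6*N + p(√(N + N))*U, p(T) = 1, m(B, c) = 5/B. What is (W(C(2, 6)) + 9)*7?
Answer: 63 - 7*√19/9 ≈ 59.610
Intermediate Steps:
C(N, U) = U + 6*N (C(N, U) = 6*N + 1*U = 6*N + U = U + 6*N)
W(J) = -√(1 + J)/9 (W(J) = -√(J + 5/5)/9 = -√(J + 5*(⅕))/9 = -√(J + 1)/9 = -√(1 + J)/9)
(W(C(2, 6)) + 9)*7 = (-√(1 + (6 + 6*2))/9 + 9)*7 = (-√(1 + (6 + 12))/9 + 9)*7 = (-√(1 + 18)/9 + 9)*7 = (-√19/9 + 9)*7 = (9 - √19/9)*7 = 63 - 7*√19/9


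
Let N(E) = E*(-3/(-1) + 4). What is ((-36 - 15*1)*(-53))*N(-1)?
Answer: -18921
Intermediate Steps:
N(E) = 7*E (N(E) = E*(-3*(-1) + 4) = E*(3 + 4) = E*7 = 7*E)
((-36 - 15*1)*(-53))*N(-1) = ((-36 - 15*1)*(-53))*(7*(-1)) = ((-36 - 15)*(-53))*(-7) = -51*(-53)*(-7) = 2703*(-7) = -18921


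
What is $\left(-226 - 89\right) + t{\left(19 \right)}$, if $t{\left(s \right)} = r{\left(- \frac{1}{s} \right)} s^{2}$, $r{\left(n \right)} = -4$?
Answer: $-1759$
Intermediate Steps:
$t{\left(s \right)} = - 4 s^{2}$
$\left(-226 - 89\right) + t{\left(19 \right)} = \left(-226 - 89\right) - 4 \cdot 19^{2} = -315 - 1444 = -1759$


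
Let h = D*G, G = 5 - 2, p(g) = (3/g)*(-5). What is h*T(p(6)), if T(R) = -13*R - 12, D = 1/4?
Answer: 123/8 ≈ 15.375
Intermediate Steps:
p(g) = -15/g
D = ¼ ≈ 0.25000
G = 3
T(R) = -12 - 13*R
h = ¾ (h = (¼)*3 = ¾ ≈ 0.75000)
h*T(p(6)) = 3*(-12 - (-195)/6)/4 = 3*(-12 - 13*(-5/2))/4 = 3*(-12 + 65/2)/4 = (¾)*(41/2) = 123/8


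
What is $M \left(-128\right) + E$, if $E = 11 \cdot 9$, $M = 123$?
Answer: $-15645$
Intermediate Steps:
$E = 99$
$M \left(-128\right) + E = 123 \left(-128\right) + 99 = -15744 + 99 = -15645$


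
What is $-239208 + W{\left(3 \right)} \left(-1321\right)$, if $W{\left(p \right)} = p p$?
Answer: $-251097$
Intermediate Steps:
$W{\left(p \right)} = p^{2}$
$-239208 + W{\left(3 \right)} \left(-1321\right) = -239208 + 3^{2} \left(-1321\right) = -239208 + 9 \left(-1321\right) = -239208 - 11889 = -251097$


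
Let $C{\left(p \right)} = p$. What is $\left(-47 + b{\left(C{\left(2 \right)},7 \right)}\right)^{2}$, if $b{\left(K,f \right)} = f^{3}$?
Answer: $87616$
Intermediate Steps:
$\left(-47 + b{\left(C{\left(2 \right)},7 \right)}\right)^{2} = \left(-47 + 7^{3}\right)^{2} = \left(-47 + 343\right)^{2} = 296^{2} = 87616$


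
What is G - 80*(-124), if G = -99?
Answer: 9821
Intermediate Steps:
G - 80*(-124) = -99 - 80*(-124) = -99 + 9920 = 9821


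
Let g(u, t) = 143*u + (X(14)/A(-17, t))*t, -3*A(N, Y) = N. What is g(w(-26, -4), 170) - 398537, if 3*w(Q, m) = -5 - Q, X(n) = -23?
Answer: -398226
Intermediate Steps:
A(N, Y) = -N/3
w(Q, m) = -5/3 - Q/3 (w(Q, m) = (-5 - Q)/3 = -5/3 - Q/3)
g(u, t) = 143*u - 69*t/17 (g(u, t) = 143*u + (-23/((-⅓*(-17))))*t = 143*u + (-23/17/3)*t = 143*u + (-23*3/17)*t = 143*u - 69*t/17)
g(w(-26, -4), 170) - 398537 = (143*(-5/3 - ⅓*(-26)) - 69/17*170) - 398537 = (143*(-5/3 + 26/3) - 690) - 398537 = (143*7 - 690) - 398537 = (1001 - 690) - 398537 = 311 - 398537 = -398226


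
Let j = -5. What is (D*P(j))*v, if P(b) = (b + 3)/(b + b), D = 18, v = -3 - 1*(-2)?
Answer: -18/5 ≈ -3.6000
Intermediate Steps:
v = -1 (v = -3 + 2 = -1)
P(b) = (3 + b)/(2*b) (P(b) = (3 + b)/((2*b)) = (3 + b)*(1/(2*b)) = (3 + b)/(2*b))
(D*P(j))*v = (18*((1/2)*(3 - 5)/(-5)))*(-1) = (18*((1/2)*(-1/5)*(-2)))*(-1) = (18*(1/5))*(-1) = (18/5)*(-1) = -18/5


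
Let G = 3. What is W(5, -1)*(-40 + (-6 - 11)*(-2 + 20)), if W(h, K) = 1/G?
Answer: -346/3 ≈ -115.33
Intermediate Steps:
W(h, K) = 1/3
W(5, -1)*(-40 + (-6 - 11)*(-2 + 20)) = (-40 + (-6 - 11)*(-2 + 20))/3 = (-40 - 17*18)/3 = (-40 - 306)/3 = (1/3)*(-346) = -346/3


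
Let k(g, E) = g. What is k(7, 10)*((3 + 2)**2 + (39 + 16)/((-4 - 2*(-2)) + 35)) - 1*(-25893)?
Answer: 26079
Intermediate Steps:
k(7, 10)*((3 + 2)**2 + (39 + 16)/((-4 - 2*(-2)) + 35)) - 1*(-25893) = 7*((3 + 2)**2 + (39 + 16)/((-4 - 2*(-2)) + 35)) - 1*(-25893) = 7*(5**2 + 55/((-4 + 4) + 35)) + 25893 = 7*(25 + 55/(0 + 35)) + 25893 = 7*(25 + 55/35) + 25893 = 7*(25 + 55*(1/35)) + 25893 = 7*(25 + 11/7) + 25893 = 7*(186/7) + 25893 = 186 + 25893 = 26079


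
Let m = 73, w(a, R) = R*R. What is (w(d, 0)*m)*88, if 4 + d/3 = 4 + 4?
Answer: 0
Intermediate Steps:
d = 12 (d = -12 + 3*(4 + 4) = -12 + 3*8 = -12 + 24 = 12)
w(a, R) = R²
(w(d, 0)*m)*88 = (0²*73)*88 = (0*73)*88 = 0*88 = 0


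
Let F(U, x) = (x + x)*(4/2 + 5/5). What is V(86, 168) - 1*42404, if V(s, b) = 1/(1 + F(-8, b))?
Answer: -42785635/1009 ≈ -42404.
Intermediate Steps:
F(U, x) = 6*x (F(U, x) = (2*x)*(4*(1/2) + 5*(1/5)) = (2*x)*(2 + 1) = (2*x)*3 = 6*x)
V(s, b) = 1/(1 + 6*b)
V(86, 168) - 1*42404 = 1/(1 + 6*168) - 1*42404 = 1/(1 + 1008) - 42404 = 1/1009 - 42404 = -42785635/1009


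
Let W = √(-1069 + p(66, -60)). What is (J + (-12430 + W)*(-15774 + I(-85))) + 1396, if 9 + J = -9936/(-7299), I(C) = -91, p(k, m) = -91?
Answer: 159931907411/811 - 31730*I*√290 ≈ 1.972e+8 - 5.4034e+5*I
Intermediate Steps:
W = 2*I*√290 (W = √(-1069 - 91) = √(-1160) = 2*I*√290 ≈ 34.059*I)
J = -6195/811 (J = -9 - 9936/(-7299) = -9 - 9936*(-1/7299) = -9 + 1104/811 = -6195/811 ≈ -7.6387)
(J + (-12430 + W)*(-15774 + I(-85))) + 1396 = (-6195/811 + (-12430 + 2*I*√290)*(-15774 - 91)) + 1396 = (-6195/811 + (-12430 + 2*I*√290)*(-15865)) + 1396 = (-6195/811 + (197201950 - 31730*I*√290)) + 1396 = (159930775255/811 - 31730*I*√290) + 1396 = 159931907411/811 - 31730*I*√290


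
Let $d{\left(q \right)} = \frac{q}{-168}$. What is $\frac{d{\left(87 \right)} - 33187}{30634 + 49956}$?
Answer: $- \frac{1858501}{4513040} \approx -0.41181$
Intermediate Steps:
$d{\left(q \right)} = - \frac{q}{168}$ ($d{\left(q \right)} = q \left(- \frac{1}{168}\right) = - \frac{q}{168}$)
$\frac{d{\left(87 \right)} - 33187}{30634 + 49956} = \frac{\left(- \frac{1}{168}\right) 87 - 33187}{30634 + 49956} = \frac{- \frac{29}{56} - 33187}{80590} = \left(- \frac{1858501}{56}\right) \frac{1}{80590} = - \frac{1858501}{4513040}$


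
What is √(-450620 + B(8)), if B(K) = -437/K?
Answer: I*√7210794/4 ≈ 671.32*I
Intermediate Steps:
√(-450620 + B(8)) = √(-450620 - 437/8) = √(-3605397/8) = I*√7210794/4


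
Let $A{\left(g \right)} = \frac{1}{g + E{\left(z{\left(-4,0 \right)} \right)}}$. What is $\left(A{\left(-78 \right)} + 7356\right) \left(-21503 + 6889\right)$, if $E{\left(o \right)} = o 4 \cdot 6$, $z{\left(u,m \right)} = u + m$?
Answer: $- \frac{9352543501}{87} \approx -1.075 \cdot 10^{8}$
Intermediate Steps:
$z{\left(u,m \right)} = m + u$
$E{\left(o \right)} = 24 o$ ($E{\left(o \right)} = 4 o 6 = 24 o$)
$A{\left(g \right)} = \frac{1}{-96 + g}$ ($A{\left(g \right)} = \frac{1}{g + 24 \left(0 - 4\right)} = \frac{1}{g + 24 \left(-4\right)} = \frac{1}{g - 96} = \frac{1}{-96 + g}$)
$\left(A{\left(-78 \right)} + 7356\right) \left(-21503 + 6889\right) = \left(\frac{1}{-96 - 78} + 7356\right) \left(-21503 + 6889\right) = \left(\frac{1}{-174} + 7356\right) \left(-14614\right) = \left(- \frac{1}{174} + 7356\right) \left(-14614\right) = \frac{1279943}{174} \left(-14614\right) = - \frac{9352543501}{87}$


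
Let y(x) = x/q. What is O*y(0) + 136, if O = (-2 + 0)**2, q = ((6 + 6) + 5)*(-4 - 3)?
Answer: 136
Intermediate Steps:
q = -119 (q = (12 + 5)*(-7) = 17*(-7) = -119)
y(x) = -x/119 (y(x) = x/(-119) = x*(-1/119) = -x/119)
O = 4 (O = (-2)**2 = 4)
O*y(0) + 136 = 4*(-1/119*0) + 136 = 4*0 + 136 = 0 + 136 = 136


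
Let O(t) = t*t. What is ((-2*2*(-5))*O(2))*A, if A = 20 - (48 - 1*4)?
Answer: -1920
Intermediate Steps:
A = -24 (A = 20 - (48 - 4) = 20 - 1*44 = 20 - 44 = -24)
O(t) = t**2
((-2*2*(-5))*O(2))*A = ((-2*2*(-5))*2**2)*(-24) = (-4*(-5)*4)*(-24) = (20*4)*(-24) = 80*(-24) = -1920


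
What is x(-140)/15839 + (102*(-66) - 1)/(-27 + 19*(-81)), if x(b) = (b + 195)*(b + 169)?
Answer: 109141757/24803874 ≈ 4.4002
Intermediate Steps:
x(b) = (169 + b)*(195 + b) (x(b) = (195 + b)*(169 + b) = (169 + b)*(195 + b))
x(-140)/15839 + (102*(-66) - 1)/(-27 + 19*(-81)) = (32955 + (-140)² + 364*(-140))/15839 + (102*(-66) - 1)/(-27 + 19*(-81)) = (32955 + 19600 - 50960)*(1/15839) + (-6732 - 1)/(-27 - 1539) = 1595*(1/15839) - 6733/(-1566) = 1595/15839 - 6733*(-1/1566) = 1595/15839 + 6733/1566 = 109141757/24803874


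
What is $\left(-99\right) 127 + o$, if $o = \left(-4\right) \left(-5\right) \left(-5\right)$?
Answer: $-12673$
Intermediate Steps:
$o = -100$ ($o = 20 \left(-5\right) = -100$)
$\left(-99\right) 127 + o = \left(-99\right) 127 - 100 = -12573 - 100 = -12673$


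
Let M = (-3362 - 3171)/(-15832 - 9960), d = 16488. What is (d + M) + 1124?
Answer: 454255237/25792 ≈ 17612.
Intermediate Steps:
M = 6533/25792 (M = -6533/(-25792) = -6533*(-1/25792) = 6533/25792 ≈ 0.25330)
(d + M) + 1124 = (16488 + 6533/25792) + 1124 = 425265029/25792 + 1124 = 454255237/25792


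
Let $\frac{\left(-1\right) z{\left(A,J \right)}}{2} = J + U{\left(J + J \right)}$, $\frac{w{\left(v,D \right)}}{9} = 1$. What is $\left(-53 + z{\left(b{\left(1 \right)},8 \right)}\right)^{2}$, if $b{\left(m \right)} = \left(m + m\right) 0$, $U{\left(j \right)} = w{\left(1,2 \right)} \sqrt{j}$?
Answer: $19881$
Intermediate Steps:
$w{\left(v,D \right)} = 9$ ($w{\left(v,D \right)} = 9 \cdot 1 = 9$)
$U{\left(j \right)} = 9 \sqrt{j}$
$b{\left(m \right)} = 0$ ($b{\left(m \right)} = 2 m 0 = 0$)
$z{\left(A,J \right)} = - 2 J - 18 \sqrt{2} \sqrt{J}$ ($z{\left(A,J \right)} = - 2 \left(J + 9 \sqrt{J + J}\right) = - 2 \left(J + 9 \sqrt{2 J}\right) = - 2 \left(J + 9 \sqrt{2} \sqrt{J}\right) = - 2 J - 18 \sqrt{2} \sqrt{J}$)
$\left(-53 + z{\left(b{\left(1 \right)},8 \right)}\right)^{2} = \left(-53 - \left(16 + 18 \sqrt{2} \sqrt{8}\right)\right)^{2} = \left(-53 - \left(16 + 18 \sqrt{2} \cdot 2 \sqrt{2}\right)\right)^{2} = \left(-53 - 88\right)^{2} = \left(-141\right)^{2} = 19881$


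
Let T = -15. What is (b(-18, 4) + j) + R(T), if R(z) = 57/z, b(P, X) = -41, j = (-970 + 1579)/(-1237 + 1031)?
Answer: -49189/1030 ≈ -47.756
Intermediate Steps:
j = -609/206 (j = 609/(-206) = 609*(-1/206) = -609/206 ≈ -2.9563)
(b(-18, 4) + j) + R(T) = (-41 - 609/206) + 57/(-15) = -9055/206 + 57*(-1/15) = -9055/206 - 19/5 = -49189/1030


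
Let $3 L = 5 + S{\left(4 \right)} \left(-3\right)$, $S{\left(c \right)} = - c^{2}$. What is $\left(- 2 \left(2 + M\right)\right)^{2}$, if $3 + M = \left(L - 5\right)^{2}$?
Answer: $\frac{8236900}{81} \approx 1.0169 \cdot 10^{5}$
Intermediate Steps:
$L = \frac{53}{3}$ ($L = \frac{5 + - 4^{2} \left(-3\right)}{3} = \frac{5 + \left(-1\right) 16 \left(-3\right)}{3} = \frac{5 - -48}{3} = \frac{5 + 48}{3} = \frac{1}{3} \cdot 53 = \frac{53}{3} \approx 17.667$)
$M = \frac{1417}{9}$ ($M = -3 + \left(\frac{53}{3} - 5\right)^{2} = -3 + \left(\frac{38}{3}\right)^{2} = -3 + \frac{1444}{9} = \frac{1417}{9} \approx 157.44$)
$\left(- 2 \left(2 + M\right)\right)^{2} = \left(- 2 \left(2 + \frac{1417}{9}\right)\right)^{2} = \left(\left(-2\right) \frac{1435}{9}\right)^{2} = \left(- \frac{2870}{9}\right)^{2} = \frac{8236900}{81}$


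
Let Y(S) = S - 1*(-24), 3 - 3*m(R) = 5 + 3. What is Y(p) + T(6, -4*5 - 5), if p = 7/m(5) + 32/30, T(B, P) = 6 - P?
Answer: 778/15 ≈ 51.867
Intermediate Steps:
m(R) = -5/3 (m(R) = 1 - (5 + 3)/3 = 1 - 1/3*8 = 1 - 8/3 = -5/3)
p = -47/15 (p = 7/(-5/3) + 32/30 = 7*(-3/5) + 32*(1/30) = -21/5 + 16/15 = -47/15 ≈ -3.1333)
Y(S) = 24 + S (Y(S) = S + 24 = 24 + S)
Y(p) + T(6, -4*5 - 5) = (24 - 47/15) + (6 - (-4*5 - 5)) = 313/15 + (6 - (-20 - 5)) = 313/15 + (6 - 1*(-25)) = 313/15 + (6 + 25) = 313/15 + 31 = 778/15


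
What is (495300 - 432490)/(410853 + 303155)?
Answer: 31405/357004 ≈ 0.087968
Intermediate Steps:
(495300 - 432490)/(410853 + 303155) = 62810/714008 = 62810*(1/714008) = 31405/357004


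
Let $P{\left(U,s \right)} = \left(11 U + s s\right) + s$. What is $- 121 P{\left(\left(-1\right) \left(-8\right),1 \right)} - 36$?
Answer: $-10926$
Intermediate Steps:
$P{\left(U,s \right)} = s + s^{2} + 11 U$ ($P{\left(U,s \right)} = \left(11 U + s^{2}\right) + s = \left(s^{2} + 11 U\right) + s = s + s^{2} + 11 U$)
$- 121 P{\left(\left(-1\right) \left(-8\right),1 \right)} - 36 = - 121 \left(1 + 1^{2} + 11 \left(\left(-1\right) \left(-8\right)\right)\right) - 36 = - 121 \left(1 + 1 + 11 \cdot 8\right) - 36 = - 121 \left(1 + 1 + 88\right) - 36 = \left(-121\right) 90 - 36 = -10890 - 36 = -10926$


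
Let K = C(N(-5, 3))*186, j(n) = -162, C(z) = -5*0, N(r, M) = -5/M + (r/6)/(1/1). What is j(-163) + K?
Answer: -162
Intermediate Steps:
N(r, M) = -5/M + r/6 (N(r, M) = -5/M + (r*(⅙))/1 = -5/M + (r/6)*1 = -5/M + r/6)
C(z) = 0
K = 0 (K = 0*186 = 0)
j(-163) + K = -162 + 0 = -162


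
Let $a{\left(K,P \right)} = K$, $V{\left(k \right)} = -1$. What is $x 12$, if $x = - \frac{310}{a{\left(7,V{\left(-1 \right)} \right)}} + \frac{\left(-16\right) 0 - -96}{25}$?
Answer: $- \frac{84936}{175} \approx -485.35$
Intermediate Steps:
$x = - \frac{7078}{175}$ ($x = - \frac{310}{7} + \frac{\left(-16\right) 0 - -96}{25} = \left(-310\right) \frac{1}{7} + \left(0 + 96\right) \frac{1}{25} = - \frac{310}{7} + 96 \cdot \frac{1}{25} = - \frac{310}{7} + \frac{96}{25} = - \frac{7078}{175} \approx -40.446$)
$x 12 = \left(- \frac{7078}{175}\right) 12 = - \frac{84936}{175}$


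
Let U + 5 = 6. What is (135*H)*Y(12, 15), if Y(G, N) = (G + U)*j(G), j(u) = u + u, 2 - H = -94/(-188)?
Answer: 63180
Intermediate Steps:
U = 1 (U = -5 + 6 = 1)
H = 3/2 (H = 2 - (-94)/(-188) = 2 - (-94)*(-1)/188 = 2 - 1*½ = 2 - ½ = 3/2 ≈ 1.5000)
j(u) = 2*u
Y(G, N) = 2*G*(1 + G) (Y(G, N) = (G + 1)*(2*G) = (1 + G)*(2*G) = 2*G*(1 + G))
(135*H)*Y(12, 15) = (135*(3/2))*(2*12*(1 + 12)) = 405*(2*12*13)/2 = (405/2)*312 = 63180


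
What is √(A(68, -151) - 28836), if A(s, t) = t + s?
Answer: 11*I*√239 ≈ 170.06*I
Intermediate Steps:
A(s, t) = s + t
√(A(68, -151) - 28836) = √((68 - 151) - 28836) = √(-83 - 28836) = √(-28919) = 11*I*√239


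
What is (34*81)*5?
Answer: 13770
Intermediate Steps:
(34*81)*5 = 2754*5 = 13770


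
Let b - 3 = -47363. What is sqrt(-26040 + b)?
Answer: 10*I*sqrt(734) ≈ 270.92*I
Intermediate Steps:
b = -47360 (b = 3 - 47363 = -47360)
sqrt(-26040 + b) = sqrt(-26040 - 47360) = sqrt(-73400) = 10*I*sqrt(734)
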